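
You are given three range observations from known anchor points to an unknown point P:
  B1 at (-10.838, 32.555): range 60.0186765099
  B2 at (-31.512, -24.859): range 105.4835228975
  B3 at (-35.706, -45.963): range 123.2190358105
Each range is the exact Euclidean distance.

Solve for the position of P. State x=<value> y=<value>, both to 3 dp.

x=47.985 y=44.473

eq1: (x + 10.838)² + (y − 32.555)² = 60.0186765099²
eq2: (x + 31.512)² + (y + 24.859)² = 105.4835228975²
eq3: (x + 35.706)² + (y + 45.963)² = 123.2190358105²
eq1−eq2, eq1−eq3 (x²,y² cancel):
  -41.348·x − 114.828·y = -7090.846317
  -49.736·x − 157.036·y = -9370.463720
det = -41.348·-157.036 − -114.828·-49.736 = 782.039120
x = (-7090.846317·-157.036 − -114.828·-9370.463720) / 782.039120 = 47.985495
y = (-41.348·-9370.463720 − -7090.846317·-49.736) / 782.039120 = 44.472969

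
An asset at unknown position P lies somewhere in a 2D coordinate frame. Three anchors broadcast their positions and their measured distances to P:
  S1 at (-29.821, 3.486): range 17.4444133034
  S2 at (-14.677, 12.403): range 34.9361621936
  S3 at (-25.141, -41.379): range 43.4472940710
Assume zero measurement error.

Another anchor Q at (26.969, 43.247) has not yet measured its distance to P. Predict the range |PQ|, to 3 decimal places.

86.446

eq1: (x + 29.821)² + (y − 3.486)² = 17.4444133034²
eq2: (x + 14.677)² + (y − 12.403)² = 34.9361621936²
eq3: (x + 25.141)² + (y + 41.379)² = 43.4472940710²
eq1−eq2, eq1−eq3 (x²,y² cancel):
  30.288·x + 17.834·y = -1448.423372
  9.360·x − 89.730·y = -140.512522
det = 30.288·-89.730 − 17.834·9.360 = -2884.668480
x = (-1448.423372·-89.730 − 17.834·-140.512522) / -2884.668480 = -45.923104
y = (30.288·-140.512522 − -1448.423372·9.360) / -2884.668480 = -3.224426
|P − Q| = √((-45.923104 − 26.969)² + (-3.224426 − 43.247)²) = 86.445660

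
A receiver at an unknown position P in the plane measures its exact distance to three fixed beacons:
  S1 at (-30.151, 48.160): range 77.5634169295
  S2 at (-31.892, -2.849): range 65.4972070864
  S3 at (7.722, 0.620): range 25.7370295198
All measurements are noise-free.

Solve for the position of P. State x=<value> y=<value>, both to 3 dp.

x=33.293 y=3.540

eq1: (x + 30.151)² + (y − 48.160)² = 77.5634169295²
eq2: (x + 31.892)² + (y + 2.849)² = 65.4972070864²
eq3: (x − 7.722)² + (y − 0.620)² = 25.7370295198²
eq1−eq3, eq1−eq2 (x²,y² cancel):
  75.746·x − 95.080·y = 2185.234240
  -3.482·x − 102.018·y = -477.052426
det = 75.746·-102.018 − -95.080·-3.482 = -8058.523988
x = (2185.234240·-102.018 − -95.080·-477.052426) / -8058.523988 = 33.292868
y = (75.746·-477.052426 − 2185.234240·-3.482) / -8058.523988 = 3.539833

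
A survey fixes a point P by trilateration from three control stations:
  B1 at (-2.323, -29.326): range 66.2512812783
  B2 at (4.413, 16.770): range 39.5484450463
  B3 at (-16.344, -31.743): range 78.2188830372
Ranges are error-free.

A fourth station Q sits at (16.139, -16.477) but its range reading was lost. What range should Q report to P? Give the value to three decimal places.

eq1: (x + 2.323)² + (y + 29.326)² = 66.2512812783²
eq2: (x − 4.413)² + (y − 16.770)² = 39.5484450463²
eq3: (x + 16.344)² + (y + 31.743)² = 78.2188830372²
eq1−eq3, eq1−eq2 (x²,y² cancel):
  -28.042·x − 4.834·y = -1319.627613
  13.472·x + 92.192·y = 2260.449629
det = -28.042·92.192 − -4.834·13.472 = -2520.124416
x = (-1319.627613·92.192 − -4.834·2260.449629) / -2520.124416 = 43.939138
y = (-28.042·2260.449629 − -1319.627613·13.472) / -2520.124416 = 18.098117
|P − Q| = √((43.939138 − 16.139)² + (18.098117 − -16.477)²) = 44.365374

44.365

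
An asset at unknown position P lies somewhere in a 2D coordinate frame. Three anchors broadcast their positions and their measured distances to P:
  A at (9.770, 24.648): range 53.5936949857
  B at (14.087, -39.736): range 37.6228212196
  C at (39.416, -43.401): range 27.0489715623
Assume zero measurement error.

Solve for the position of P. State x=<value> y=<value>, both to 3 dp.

x=43.846 y=-16.717

eq1: (x − 9.770)² + (y − 24.648)² = 53.5936949857²
eq2: (x − 14.087)² + (y + 39.736)² = 37.6228212196²
eq3: (x − 39.416)² + (y + 43.401)² = 27.0489715623²
eq3−eq1, eq3−eq2 (x²,y² cancel):
  -59.292·x + 136.098·y = -4874.928333
  -50.658·x + 7.330·y = -2343.704406
det = -59.292·7.330 − 136.098·-50.658 = 6459.842124
x = (-4874.928333·7.330 − 136.098·-2343.704406) / 6459.842124 = 43.846313
y = (-59.292·-2343.704406 − -4874.928333·-50.658) / 6459.842124 = -16.717312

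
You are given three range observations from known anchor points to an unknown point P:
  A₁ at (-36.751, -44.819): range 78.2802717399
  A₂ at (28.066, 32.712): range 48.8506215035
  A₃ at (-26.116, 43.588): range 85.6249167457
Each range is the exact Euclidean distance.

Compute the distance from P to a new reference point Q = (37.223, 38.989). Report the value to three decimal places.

54.523

eq1: (x + 36.751)² + (y + 44.819)² = 78.2802717399²
eq2: (x − 28.066)² + (y − 32.712)² = 48.8506215035²
eq3: (x + 26.116)² + (y − 43.588)² = 85.6249167457²
eq1−eq2, eq1−eq3 (x²,y² cancel):
  129.634·x + 155.062·y = 2239.814260
  21.270·x + 176.814·y = -1981.244986
det = 129.634·176.814 − 155.062·21.270 = 19622.937336
x = (2239.814260·176.814 − 155.062·-1981.244986) / 19622.937336 = 35.837975
y = (129.634·-1981.244986 − 2239.814260·21.270) / 19622.937336 = -15.516411
|P − Q| = √((35.837975 − 37.223)² + (-15.516411 − 38.989)²) = 54.523006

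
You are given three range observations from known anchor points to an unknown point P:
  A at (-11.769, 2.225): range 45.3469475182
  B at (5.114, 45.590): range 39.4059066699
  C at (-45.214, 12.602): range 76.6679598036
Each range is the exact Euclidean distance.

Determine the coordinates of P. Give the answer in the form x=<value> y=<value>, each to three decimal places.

x=31.369 y=16.205

eq1: (x + 11.769)² + (y − 2.225)² = 45.3469475182²
eq2: (x − 5.114)² + (y − 45.590)² = 39.4059066699²
eq3: (x + 45.214)² + (y − 12.602)² = 76.6679598036²
eq2−eq1, eq2−eq3 (x²,y² cancel):
  -33.766·x − 86.730·y = -2464.661279
  -100.656·x − 65.976·y = -4226.635476
det = -33.766·-65.976 − -86.730·-100.656 = -6502.149264
x = (-2464.661279·-65.976 − -86.730·-4226.635476) / -6502.149264 = 31.369259
y = (-33.766·-4226.635476 − -2464.661279·-100.656) / -6502.149264 = 16.204853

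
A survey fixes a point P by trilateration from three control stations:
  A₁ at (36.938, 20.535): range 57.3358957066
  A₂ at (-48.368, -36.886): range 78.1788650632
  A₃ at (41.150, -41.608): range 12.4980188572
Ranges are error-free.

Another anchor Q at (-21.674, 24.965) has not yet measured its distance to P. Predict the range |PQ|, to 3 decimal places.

eq1: (x − 36.938)² + (y − 20.535)² = 57.3358957066²
eq2: (x + 48.368)² + (y + 36.886)² = 78.1788650632²
eq3: (x − 41.150)² + (y + 41.608)² = 12.4980188572²
eq2−eq1, eq2−eq3 (x²,y² cancel):
  170.612·x + 114.842·y = 910.591655
  179.036·x − 9.444·y = 5680.242211
det = 170.612·-9.444 − 114.842·179.036 = -22172.112040
x = (910.591655·-9.444 − 114.842·5680.242211) / -22172.112040 = 29.809068
y = (170.612·5680.242211 − 910.591655·179.036) / -22172.112040 = -36.355977
|P − Q| = √((29.809068 − -21.674)² + (-36.355977 − 24.965)²) = 80.067275

80.067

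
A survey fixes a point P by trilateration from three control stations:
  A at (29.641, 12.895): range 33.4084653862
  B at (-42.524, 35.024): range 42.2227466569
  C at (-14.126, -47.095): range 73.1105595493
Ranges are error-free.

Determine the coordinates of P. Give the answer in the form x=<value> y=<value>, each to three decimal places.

x=-1.528 y=24.922

eq1: (x − 29.641)² + (y − 12.895)² = 33.4084653862²
eq2: (x + 42.524)² + (y − 35.024)² = 42.2227466569²
eq3: (x + 14.126)² + (y + 47.095)² = 73.1105595493²
eq2−eq3, eq2−eq1 (x²,y² cancel):
  56.796·x − 164.238·y = -4179.881833
  144.330·x − 44.258·y = -1323.466470
det = 56.796·-44.258 − -164.238·144.330 = 21190.793172
x = (-4179.881833·-44.258 − -164.238·-1323.466470) / 21190.793172 = -1.527563
y = (56.796·-1323.466470 − -4179.881833·144.330) / 21190.793172 = 24.921896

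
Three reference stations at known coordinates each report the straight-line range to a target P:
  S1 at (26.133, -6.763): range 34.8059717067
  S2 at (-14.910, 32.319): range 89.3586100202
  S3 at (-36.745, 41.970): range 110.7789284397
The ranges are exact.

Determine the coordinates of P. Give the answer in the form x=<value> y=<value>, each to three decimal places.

eq1: (x − 26.133)² + (y + 6.763)² = 34.8059717067²
eq2: (x + 14.910)² + (y − 32.319)² = 89.3586100202²
eq3: (x + 36.745)² + (y − 41.970)² = 110.7789284397²
eq1−eq2, eq1−eq3 (x²,y² cancel):
  -82.086·x + 78.164·y = -6235.351515
  -125.756·x + 97.466·y = -8677.511253
det = -82.086·97.466 − 78.164·-125.756 = 1828.997908
x = (-6235.351515·97.466 − 78.164·-8677.511253) / 1828.997908 = 38.564406
y = (-82.086·-8677.511253 − -6235.351515·-125.756) / 1828.997908 = -39.273241

x=38.564 y=-39.273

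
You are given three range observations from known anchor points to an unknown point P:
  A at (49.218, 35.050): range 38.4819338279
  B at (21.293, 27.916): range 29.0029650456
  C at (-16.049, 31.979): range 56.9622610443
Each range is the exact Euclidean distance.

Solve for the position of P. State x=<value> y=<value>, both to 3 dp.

eq1: (x − 49.218)² + (y − 35.050)² = 38.4819338279²
eq2: (x − 21.293)² + (y − 27.916)² = 29.0029650456²
eq3: (x + 16.049)² + (y − 31.979)² = 56.9622610443²
eq3−eq1, eq3−eq2 (x²,y² cancel):
  130.534·x + 6.142·y = 4134.527134
  74.684·x − 8.126·y = 2355.995265
det = 130.534·-8.126 − 6.142·74.684 = -1519.428412
x = (4134.527134·-8.126 − 6.142·2355.995265) / -1519.428412 = 31.635377
y = (130.534·2355.995265 − 4134.527134·74.684) / -1519.428412 = 0.819742

x=31.635 y=0.820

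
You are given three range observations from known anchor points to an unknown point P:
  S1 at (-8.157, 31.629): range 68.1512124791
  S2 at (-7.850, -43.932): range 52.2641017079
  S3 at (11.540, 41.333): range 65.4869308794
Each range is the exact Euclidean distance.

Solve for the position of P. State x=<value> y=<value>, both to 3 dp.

x=37.878 y=-18.624

eq1: (x + 8.157)² + (y − 31.629)² = 68.1512124791²
eq2: (x + 7.850)² + (y + 43.932)² = 52.2641017079²
eq3: (x − 11.540)² + (y − 41.333)² = 65.4869308794²
eq2−eq3, eq2−eq1 (x²,y² cancel):
  38.780·x + 170.530·y = -1707.056424
  -0.614·x + 151.122·y = -2837.764269
det = 38.780·151.122 − 170.530·-0.614 = 5965.216580
x = (-1707.056424·151.122 − 170.530·-2837.764269) / 5965.216580 = 37.877947
y = (38.780·-2837.764269 − -1707.056424·-0.614) / 5965.216580 = -18.624073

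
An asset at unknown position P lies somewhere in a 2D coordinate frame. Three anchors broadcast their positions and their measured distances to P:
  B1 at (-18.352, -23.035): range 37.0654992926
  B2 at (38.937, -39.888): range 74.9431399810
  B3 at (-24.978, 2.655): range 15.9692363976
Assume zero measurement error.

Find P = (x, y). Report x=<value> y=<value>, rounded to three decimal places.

x=-13.449 y=13.705

eq1: (x + 18.352)² + (y + 23.035)² = 37.0654992926²
eq2: (x − 38.937)² + (y + 39.888)² = 74.9431399810²
eq3: (x + 24.978)² + (y − 2.655)² = 15.9692363976²
eq3−eq1, eq3−eq2 (x²,y² cancel):
  13.252·x − 51.380·y = -882.377107
  127.830·x − 85.086·y = -2885.264715
det = 13.252·-85.086 − -51.380·127.830 = 5440.345728
x = (-882.377107·-85.086 − -51.380·-2885.264715) / 5440.345728 = -13.448955
y = (13.252·-2885.264715 − -882.377107·127.830) / 5440.345728 = 13.704779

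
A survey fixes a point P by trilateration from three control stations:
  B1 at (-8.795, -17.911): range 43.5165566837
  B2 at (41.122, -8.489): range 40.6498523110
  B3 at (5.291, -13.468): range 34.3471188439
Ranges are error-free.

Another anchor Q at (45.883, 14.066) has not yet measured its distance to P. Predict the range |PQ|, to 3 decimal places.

eq1: (x + 8.795)² + (y + 17.911)² = 43.5165566837²
eq2: (x − 41.122)² + (y + 8.489)² = 40.6498523110²
eq3: (x − 5.291)² + (y + 13.468)² = 34.3471188439²
eq3−eq1, eq3−eq2 (x²,y² cancel):
  -28.172·x − 8.886·y = -525.191892
  71.662·x + 9.958·y = 1081.014380
det = -28.172·9.958 − -8.886·71.662 = 356.251756
x = (-525.191892·9.958 − -8.886·1081.014380) / 356.251756 = 12.283541
y = (-28.172·1081.014380 − -525.191892·71.662) / 356.251756 = 20.159800
|P − Q| = √((12.283541 − 45.883)² + (20.159800 − 14.066)²) = 34.147592

34.148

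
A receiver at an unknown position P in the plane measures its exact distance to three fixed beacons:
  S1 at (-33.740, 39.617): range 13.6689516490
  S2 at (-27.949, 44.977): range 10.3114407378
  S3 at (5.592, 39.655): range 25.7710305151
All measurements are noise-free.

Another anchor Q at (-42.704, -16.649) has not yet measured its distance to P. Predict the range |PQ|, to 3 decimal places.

59.348

eq1: (x + 33.740)² + (y − 39.617)² = 13.6689516490²
eq2: (x + 27.949)² + (y − 44.977)² = 10.3114407378²
eq3: (x − 5.592)² + (y − 39.655)² = 25.7710305151²
eq1−eq2, eq1−eq3 (x²,y² cancel):
  11.582·x + 10.720·y = 176.697270
  78.664·x + 0.076·y = -1581.410575
det = 11.582·0.076 − 10.720·78.664 = -842.397848
x = (176.697270·0.076 − 10.720·-1581.410575) / -842.397848 = -20.140306
y = (11.582·-1581.410575 − 176.697270·78.664) / -842.397848 = 38.242751
|P − Q| = √((-20.140306 − -42.704)² + (38.242751 − -16.649)²) = 59.348333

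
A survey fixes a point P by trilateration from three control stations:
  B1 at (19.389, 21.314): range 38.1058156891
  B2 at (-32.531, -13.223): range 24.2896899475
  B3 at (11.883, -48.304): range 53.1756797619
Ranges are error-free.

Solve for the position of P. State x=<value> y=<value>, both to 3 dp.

x=-11.740 y=-0.664

eq1: (x − 19.389)² + (y − 21.314)² = 38.1058156891²
eq2: (x + 32.531)² + (y + 13.223)² = 24.2896899475²
eq3: (x − 11.883)² + (y + 48.304)² = 53.1756797619²
eq1−eq2, eq1−eq3 (x²,y² cancel):
  -103.840·x − 69.074·y = 1264.957925
  -15.012·x − 139.236·y = 268.662459
det = -103.840·-139.236 − -69.074·-15.012 = 13421.327352
x = (1264.957925·-139.236 − -69.074·268.662459) / 13421.327352 = -11.740276
y = (-103.840·268.662459 − 1264.957925·-15.012) / 13421.327352 = -0.663747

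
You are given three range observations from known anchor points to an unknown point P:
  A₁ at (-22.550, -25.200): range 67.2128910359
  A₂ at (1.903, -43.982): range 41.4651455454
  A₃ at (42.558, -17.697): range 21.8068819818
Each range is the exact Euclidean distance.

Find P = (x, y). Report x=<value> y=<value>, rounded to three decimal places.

x=43.125 y=-39.497

eq1: (x + 22.550)² + (y + 25.200)² = 67.2128910359²
eq2: (x − 1.903)² + (y + 43.982)² = 41.4651455454²
eq3: (x − 42.558)² + (y + 17.697)² = 21.8068819818²
eq1−eq2, eq1−eq3 (x²,y² cancel):
  48.906·x − 37.564·y = 3592.709659
  130.216·x + 15.006·y = 5022.857293
det = 48.906·15.006 − -37.564·130.216 = 5625.317260
x = (3592.709659·15.006 − -37.564·5022.857293) / 5625.317260 = 43.124823
y = (48.906·5022.857293 − 3592.709659·130.216) / 5625.317260 = -39.496514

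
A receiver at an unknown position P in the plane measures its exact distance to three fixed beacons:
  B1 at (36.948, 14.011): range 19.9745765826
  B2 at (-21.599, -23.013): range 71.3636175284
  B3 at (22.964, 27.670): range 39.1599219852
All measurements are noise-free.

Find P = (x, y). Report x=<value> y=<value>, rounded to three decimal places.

x=46.977 y=-3.263

eq1: (x − 36.948)² + (y − 14.011)² = 19.9745765826²
eq2: (x + 21.599)² + (y + 23.013)² = 71.3636175284²
eq3: (x − 22.964)² + (y − 27.670)² = 39.1599219852²
eq1−eq2, eq1−eq3 (x²,y² cancel):
  -117.094·x − 74.048·y = -5259.130052
  -27.968·x + 27.318·y = -1403.004409
det = -117.094·27.318 − -74.048·-27.968 = -5269.748356
x = (-5259.130052·27.318 − -74.048·-1403.004409) / -5269.748356 = 46.977307
y = (-117.094·-1403.004409 − -5259.130052·-27.968) / -5269.748356 = -3.263163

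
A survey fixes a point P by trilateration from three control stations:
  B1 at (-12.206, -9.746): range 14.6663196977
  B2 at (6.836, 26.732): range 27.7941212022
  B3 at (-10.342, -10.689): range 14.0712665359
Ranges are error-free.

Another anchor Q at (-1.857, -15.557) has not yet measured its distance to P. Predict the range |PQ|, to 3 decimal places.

15.756

eq1: (x + 12.206)² + (y + 9.746)² = 14.6663196977²
eq2: (x − 6.836)² + (y − 26.732)² = 27.7941212022²
eq3: (x + 10.342)² + (y + 10.689)² = 14.0712665359²
eq2−eq1, eq2−eq3 (x²,y² cancel):
  -38.084·x − 72.956·y = 40.052472
  -34.356·x − 74.842·y = 34.393596
det = -38.084·-74.842 − -72.956·-34.356 = 343.806392
x = (40.052472·-74.842 − -72.956·34.393596) / 343.806392 = -1.420532
y = (-38.084·34.393596 − 40.052472·-34.356) / 343.806392 = 0.192541
|P − Q| = √((-1.420532 − -1.857)² + (0.192541 − -15.557)²) = 15.755588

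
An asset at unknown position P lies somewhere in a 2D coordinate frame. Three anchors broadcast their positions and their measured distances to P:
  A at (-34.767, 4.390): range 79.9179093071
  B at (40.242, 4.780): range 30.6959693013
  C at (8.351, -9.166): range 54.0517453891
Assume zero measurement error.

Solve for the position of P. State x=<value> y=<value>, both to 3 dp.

x=38.870 y=35.445

eq1: (x + 34.767)² + (y − 4.390)² = 79.9179093071²
eq2: (x − 40.242)² + (y − 4.780)² = 30.6959693013²
eq3: (x − 8.351)² + (y + 9.166)² = 54.0517453891²
eq1−eq2, eq1−eq3 (x²,y² cancel):
  150.018·x + 0.780·y = 5858.880272
  86.236·x − 27.112·y = 2391.019416
det = 150.018·-27.112 − 0.780·86.236 = -4134.552096
x = (5858.880272·-27.112 − 0.780·2391.019416) / -4134.552096 = 38.870222
y = (150.018·2391.019416 − 5858.880272·86.236) / -4134.552096 = 35.445302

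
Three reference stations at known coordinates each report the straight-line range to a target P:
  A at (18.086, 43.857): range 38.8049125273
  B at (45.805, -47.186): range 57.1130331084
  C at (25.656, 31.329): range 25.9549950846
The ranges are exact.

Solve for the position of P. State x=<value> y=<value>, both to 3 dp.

x=23.644 y=5.452

eq1: (x − 18.086)² + (y − 43.857)² = 38.8049125273²
eq2: (x − 45.805)² + (y + 47.186)² = 57.1130331084²
eq3: (x − 25.656)² + (y − 31.329)² = 25.9549950846²
eq2−eq1, eq2−eq3 (x²,y² cancel):
  -55.438·x + 182.086·y = -317.999461
  -40.298·x + 157.030·y = -96.643263
det = -55.438·157.030 − 182.086·-40.298 = -1367.727512
x = (-317.999461·157.030 − 182.086·-96.643263) / -1367.727512 = 23.643650
y = (-55.438·-96.643263 − -317.999461·-40.298) / -1367.727512 = 5.452134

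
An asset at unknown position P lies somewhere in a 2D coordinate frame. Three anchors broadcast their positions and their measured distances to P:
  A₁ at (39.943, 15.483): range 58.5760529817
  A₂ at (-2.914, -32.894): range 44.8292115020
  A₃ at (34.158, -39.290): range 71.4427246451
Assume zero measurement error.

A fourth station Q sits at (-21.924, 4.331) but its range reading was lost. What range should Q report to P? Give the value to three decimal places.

eq1: (x − 39.943)² + (y − 15.483)² = 58.5760529817²
eq2: (x + 2.914)² + (y + 32.894)² = 44.8292115020²
eq3: (x − 34.158)² + (y + 39.290)² = 71.4427246451²
eq1−eq3, eq1−eq2 (x²,y² cancel):
  -11.570·x − 109.546·y = -797.602396
  -85.714·x − 96.754·y = 676.835873
det = -11.570·-96.754 − -109.546·-85.714 = -8270.182064
x = (-797.602396·-96.754 − -109.546·676.835873) / -8270.182064 = -18.296560
y = (-11.570·676.835873 − -797.602396·-85.714) / -8270.182064 = 9.213423
|P − Q| = √((-18.296560 − -21.924)² + (9.213423 − 4.331)²) = 6.082464

6.082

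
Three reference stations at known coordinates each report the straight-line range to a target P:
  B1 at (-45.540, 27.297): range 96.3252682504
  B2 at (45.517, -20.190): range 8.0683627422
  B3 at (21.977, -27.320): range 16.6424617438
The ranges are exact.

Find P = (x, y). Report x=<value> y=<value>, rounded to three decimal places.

x=37.546 y=-21.440

eq1: (x + 45.540)² + (y − 27.297)² = 96.3252682504²
eq2: (x − 45.517)² + (y + 20.190)² = 8.0683627422²
eq3: (x − 21.977)² + (y + 27.320)² = 16.6424617438²
eq1−eq3, eq1−eq2 (x²,y² cancel):
  135.034·x − 109.234·y = 7411.938891
  182.114·x − 94.974·y = 8873.874406
det = 135.034·-94.974 − -109.234·182.114 = 7068.321560
x = (7411.938891·-94.974 − -109.234·8873.874406) / 7068.321560 = 37.546016
y = (135.034·8873.874406 − 7411.938891·182.114) / 7068.321560 = -21.439755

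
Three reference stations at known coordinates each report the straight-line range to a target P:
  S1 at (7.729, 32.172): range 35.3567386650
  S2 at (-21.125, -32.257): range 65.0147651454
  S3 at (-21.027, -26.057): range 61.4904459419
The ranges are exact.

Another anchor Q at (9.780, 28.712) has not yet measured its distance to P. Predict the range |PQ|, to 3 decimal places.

eq1: (x − 7.729)² + (y − 32.172)² = 35.3567386650²
eq2: (x + 21.125)² + (y + 32.257)² = 65.0147651454²
eq3: (x + 21.027)² + (y + 26.057)² = 61.4904459419²
eq2−eq3, eq2−eq1 (x²,y² cancel):
  0.196·x + 12.400·y = 80.167049
  57.708·x + 128.858·y = 2584.816069
det = 0.196·128.858 − 12.400·57.708 = -690.323032
x = (80.167049·128.858 − 12.400·2584.816069) / -690.323032 = 31.465781
y = (0.196·2584.816069 − 80.167049·57.708) / -690.323032 = 5.967722
|P − Q| = √((31.465781 − 9.780)² + (5.967722 − 28.712)²) = 31.425711

31.426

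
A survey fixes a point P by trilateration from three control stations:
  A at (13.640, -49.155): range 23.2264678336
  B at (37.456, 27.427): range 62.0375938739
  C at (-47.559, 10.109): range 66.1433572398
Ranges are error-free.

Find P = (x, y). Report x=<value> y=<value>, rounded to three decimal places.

eq1: (x − 13.640)² + (y + 49.155)² = 23.2264678336²
eq2: (x − 37.456)² + (y − 27.427)² = 62.0375938739²
eq3: (x + 47.559)² + (y − 10.109)² = 66.1433572398²
eq1−eq2, eq1−eq3 (x²,y² cancel):
  47.632·x + 153.164·y = -3756.265606
  -122.398·x + 118.528·y = -4073.688162
det = 47.632·118.528 − 153.164·-122.398 = 24392.692968
x = (-3756.265606·118.528 − 153.164·-4073.688162) / 24392.692968 = 7.326773
y = (47.632·-4073.688162 − -3756.265606·-122.398) / 24392.692968 = -26.802998

x=7.327 y=-26.803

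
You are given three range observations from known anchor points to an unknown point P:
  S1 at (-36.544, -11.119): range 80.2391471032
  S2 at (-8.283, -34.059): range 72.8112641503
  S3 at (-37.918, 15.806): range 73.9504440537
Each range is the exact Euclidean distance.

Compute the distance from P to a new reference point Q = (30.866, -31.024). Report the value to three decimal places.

55.290

eq1: (x + 36.544)² + (y + 11.119)² = 80.2391471032²
eq2: (x + 8.283)² + (y + 34.059)² = 72.8112641503²
eq3: (x + 37.918)² + (y − 15.806)² = 73.9504440537²
eq1−eq3, eq1−eq2 (x²,y² cancel):
  -2.748·x + 53.850·y = 1198.160815
  56.522·x − 45.880·y = 906.368014
det = -2.748·-45.880 − 53.850·56.522 = -2917.631460
x = (1198.160815·-45.880 − 53.850·906.368014) / -2917.631460 = 35.569789
y = (-2.748·906.368014 − 1198.160815·56.522) / -2917.631460 = 24.065118
|P − Q| = √((35.569789 − 30.866)² + (24.065118 − -31.024)²) = 55.289570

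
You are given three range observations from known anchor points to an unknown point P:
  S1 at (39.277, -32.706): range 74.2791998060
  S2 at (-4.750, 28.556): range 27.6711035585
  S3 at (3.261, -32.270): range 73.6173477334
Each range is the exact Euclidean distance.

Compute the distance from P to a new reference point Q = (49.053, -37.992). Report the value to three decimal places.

eq1: (x − 39.277)² + (y + 32.706)² = 74.2791998060²
eq2: (x + 4.750)² + (y − 28.556)² = 27.6711035585²
eq3: (x − 3.261)² + (y + 32.270)² = 73.6173477334²
eq1−eq2, eq1−eq3 (x²,y² cancel):
  -88.054·x + 122.524·y = 2977.352023
  -72.032·x + 0.872·y = -1462.492507
det = -88.054·0.872 − 122.524·-72.032 = 8748.865680
x = (2977.352023·0.872 − 122.524·-1462.492507) / 8748.865680 = 20.778315
y = (-88.054·-1462.492507 − 2977.352023·-72.032) / 8748.865680 = 39.232850
|P − Q| = √((20.778315 − 49.053)² + (39.232850 − -37.992)²) = 82.238284

82.238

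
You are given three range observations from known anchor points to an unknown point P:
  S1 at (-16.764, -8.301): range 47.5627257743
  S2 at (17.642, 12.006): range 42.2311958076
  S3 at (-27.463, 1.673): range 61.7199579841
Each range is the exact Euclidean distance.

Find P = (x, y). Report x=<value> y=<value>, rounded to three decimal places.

x=25.853 y=-29.419

eq1: (x + 16.764)² + (y + 8.301)² = 47.5627257743²
eq2: (x − 17.642)² + (y − 12.006)² = 42.2311958076²
eq3: (x + 27.463)² + (y − 1.673)² = 61.7199579841²
eq2−eq3, eq2−eq1 (x²,y² cancel):
  -90.210·x − 20.666·y = -1724.248216
  -68.812·x − 40.614·y = -584.184887
det = -90.210·-40.614 − -20.666·-68.812 = 2241.720148
x = (-1724.248216·-40.614 − -20.666·-584.184887) / 2241.720148 = 25.853295
y = (-90.210·-584.184887 − -1724.248216·-68.812) / 2241.720148 = -29.419216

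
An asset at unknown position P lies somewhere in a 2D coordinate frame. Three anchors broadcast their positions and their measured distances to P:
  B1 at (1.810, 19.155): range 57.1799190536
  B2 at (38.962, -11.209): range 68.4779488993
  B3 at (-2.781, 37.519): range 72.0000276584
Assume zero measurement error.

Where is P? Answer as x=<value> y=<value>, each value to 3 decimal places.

x=-26.783 y=-30.363

eq1: (x − 1.810)² + (y − 19.155)² = 57.1799190536²
eq2: (x − 38.962)² + (y + 11.209)² = 68.4779488993²
eq3: (x + 2.781)² + (y − 37.519)² = 72.0000276584²
eq1−eq3, eq1−eq2 (x²,y² cancel):
  -9.182·x + 36.728·y = -869.241643
  74.304·x − 60.728·y = -146.197342
det = -9.182·-60.728 − 36.728·74.304 = -2171.432816
x = (-869.241643·-60.728 − 36.728·-146.197342) / -2171.432816 = -26.782704
y = (-9.182·-146.197342 − -869.241643·74.304) / -2171.432816 = -30.362678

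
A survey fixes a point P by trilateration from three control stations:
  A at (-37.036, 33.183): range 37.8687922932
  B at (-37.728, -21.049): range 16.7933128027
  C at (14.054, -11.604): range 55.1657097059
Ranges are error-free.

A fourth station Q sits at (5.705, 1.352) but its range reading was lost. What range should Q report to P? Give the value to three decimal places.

eq1: (x + 37.036)² + (y − 33.183)² = 37.8687922932²
eq2: (x + 37.728)² + (y + 21.049)² = 16.7933128027²
eq3: (x − 14.054)² + (y + 11.604)² = 55.1657097059²
eq1−eq3, eq1−eq2 (x²,y² cancel):
  102.180·x − 89.574·y = -3749.819151
  -1.384·x − 108.464·y = 545.715675
det = 102.180·-108.464 − -89.574·-1.384 = -11206.821936
x = (-3749.819151·-108.464 − -89.574·545.715675) / -11206.821936 = -40.654016
y = (102.180·545.715675 − -3749.819151·-1.384) / -11206.821936 = -4.512562
|P − Q| = √((-40.654016 − 5.705)² + (-4.512562 − 1.352)²) = 46.728487

46.728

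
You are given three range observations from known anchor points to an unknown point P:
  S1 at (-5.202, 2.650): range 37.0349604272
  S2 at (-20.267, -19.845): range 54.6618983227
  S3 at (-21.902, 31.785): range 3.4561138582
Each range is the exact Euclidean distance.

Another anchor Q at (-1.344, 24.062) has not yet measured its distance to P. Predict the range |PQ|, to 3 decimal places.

24.805

eq1: (x + 5.202)² + (y − 2.650)² = 37.0349604272²
eq2: (x + 20.267)² + (y + 19.845)² = 54.6618983227²
eq3: (x + 21.902)² + (y − 31.785)² = 3.4561138582²
eq3−eq2, eq3−eq1 (x²,y² cancel):
  3.270·x − 103.260·y = -3661.386920
  33.400·x − 58.270·y = -2815.544096
det = 3.270·-58.270 − -103.260·33.400 = 3258.341100
x = (-3661.386920·-58.270 − -103.260·-2815.544096) / 3258.341100 = -23.749529
y = (3.270·-2815.544096 − -3661.386920·33.400) / 3258.341100 = 34.705849
|P − Q| = √((-23.749529 − -1.344)² + (34.705849 − 24.062)²) = 24.805227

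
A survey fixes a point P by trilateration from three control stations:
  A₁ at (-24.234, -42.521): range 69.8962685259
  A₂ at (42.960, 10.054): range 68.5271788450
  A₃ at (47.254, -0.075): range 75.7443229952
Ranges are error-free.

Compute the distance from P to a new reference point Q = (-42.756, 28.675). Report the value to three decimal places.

19.456

eq1: (x + 24.234)² + (y + 42.521)² = 69.8962685259²
eq2: (x − 42.960)² + (y − 10.054)² = 68.5271788450²
eq3: (x − 47.254)² + (y + 0.075)² = 75.7443229952²
eq1−eq3, eq1−eq2 (x²,y² cancel):
  142.976·x + 84.892·y = -1014.090168
  134.388·x + 105.150·y = -259.163568
det = 142.976·105.150 − 84.892·134.388 = 3625.460304
x = (-1014.090168·105.150 − 84.892·-259.163568) / 3625.460304 = -23.343427
y = (142.976·-259.163568 − -1014.090168·134.388) / 3625.460304 = 27.369595
|P − Q| = √((-23.343427 − -42.756)² + (27.369595 − 28.675)²) = 19.456415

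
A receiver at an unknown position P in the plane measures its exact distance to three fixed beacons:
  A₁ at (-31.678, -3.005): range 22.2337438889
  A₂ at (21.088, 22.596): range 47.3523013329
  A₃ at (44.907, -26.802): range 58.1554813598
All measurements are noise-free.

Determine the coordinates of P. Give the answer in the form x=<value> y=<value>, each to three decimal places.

x=-11.316 y=-11.933

eq1: (x + 31.678)² + (y + 3.005)² = 22.2337438889²
eq2: (x − 21.088)² + (y − 22.596)² = 47.3523013329²
eq3: (x − 44.907)² + (y + 26.802)² = 58.1554813598²
eq3−eq1, eq3−eq2 (x²,y² cancel):
  -153.170·x + 47.594·y = 1165.260501
  -47.638·x + 98.796·y = -639.883322
det = -153.170·98.796 − 47.594·-47.638 = -12865.300348
x = (1165.260501·98.796 − 47.594·-639.883322) / -12865.300348 = -11.315529
y = (-153.170·-639.883322 − 1165.260501·-47.638) / -12865.300348 = -11.932998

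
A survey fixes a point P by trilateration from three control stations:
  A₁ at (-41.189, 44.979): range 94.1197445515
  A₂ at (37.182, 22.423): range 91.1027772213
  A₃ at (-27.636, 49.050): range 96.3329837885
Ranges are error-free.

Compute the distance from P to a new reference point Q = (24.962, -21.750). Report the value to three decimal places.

eq1: (x + 41.189)² + (y − 44.979)² = 94.1197445515²
eq2: (x − 37.182)² + (y − 22.423)² = 91.1027772213²
eq3: (x + 27.636)² + (y − 49.050)² = 96.3329837885²
eq3−eq2, eq3−eq1 (x²,y² cancel):
  129.636·x − 53.254·y = -304.031195
  -27.106·x − 8.142·y = 971.510617
det = 129.636·-8.142 − -53.254·-27.106 = -2498.999236
x = (-304.031195·-8.142 − -53.254·971.510617) / -2498.999236 = -21.693583
y = (129.636·971.510617 − -304.031195·-27.106) / -2498.999236 = -47.099527
|P − Q| = √((-21.693583 − 24.962)² + (-47.099527 − -21.750)²) = 53.097476

53.097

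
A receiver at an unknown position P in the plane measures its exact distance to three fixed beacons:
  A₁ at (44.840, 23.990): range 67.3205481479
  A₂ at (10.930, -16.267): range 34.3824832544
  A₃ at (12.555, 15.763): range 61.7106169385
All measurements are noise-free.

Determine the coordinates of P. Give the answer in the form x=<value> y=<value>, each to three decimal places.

eq1: (x − 44.840)² + (y − 23.990)² = 67.3205481479²
eq2: (x − 10.930)² + (y + 16.267)² = 34.3824832544²
eq3: (x − 12.555)² + (y − 15.763)² = 61.7106169385²
eq1−eq3, eq1−eq2 (x²,y² cancel):
  -64.570·x − 16.454·y = -1456.189546
  -67.820·x − 80.514·y = 1147.835537
det = -64.570·-80.514 − -16.454·-67.820 = 4082.878700
x = (-1456.189546·-80.514 − -16.454·1147.835537) / 4082.878700 = 33.341703
y = (-64.570·1147.835537 − -1456.189546·-67.820) / 4082.878700 = -42.341330

x=33.342 y=-42.341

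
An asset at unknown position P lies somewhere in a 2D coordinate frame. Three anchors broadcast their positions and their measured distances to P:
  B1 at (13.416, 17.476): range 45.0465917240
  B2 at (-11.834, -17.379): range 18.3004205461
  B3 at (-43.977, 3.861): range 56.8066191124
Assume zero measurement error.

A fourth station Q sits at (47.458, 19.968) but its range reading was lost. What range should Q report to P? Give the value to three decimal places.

eq1: (x − 13.416)² + (y − 17.476)² = 45.0465917240²
eq2: (x + 11.834)² + (y + 17.379)² = 18.3004205461²
eq3: (x + 43.977)² + (y − 3.861)² = 56.8066191124²
eq2−eq1, eq2−eq3 (x²,y² cancel):
  50.500·x + 69.710·y = -1650.963599
  -64.286·x + 42.480·y = -1385.275930
det = 50.500·42.480 − 69.710·-64.286 = 6626.617060
x = (-1650.963599·42.480 − 69.710·-1385.275930) / 6626.617060 = 3.989162
y = (50.500·-1385.275930 − -1650.963599·-64.286) / 6626.617060 = -26.573179
|P − Q| = √((3.989162 − 47.458)² + (-26.573179 − 19.968)²) = 63.683759

63.684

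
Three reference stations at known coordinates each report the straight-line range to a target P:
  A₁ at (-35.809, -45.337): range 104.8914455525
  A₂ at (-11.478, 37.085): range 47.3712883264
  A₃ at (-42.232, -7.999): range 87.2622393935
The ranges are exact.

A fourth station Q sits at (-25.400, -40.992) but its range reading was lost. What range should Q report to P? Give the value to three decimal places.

eq1: (x + 35.809)² + (y + 45.337)² = 104.8914455525²
eq2: (x + 11.478)² + (y − 37.085)² = 47.3712883264²
eq3: (x + 42.232)² + (y + 7.999)² = 87.2622393935²
eq1−eq2, eq1−eq3 (x²,y² cancel):
  48.662·x + 164.844·y = 6927.490051
  -12.846·x + 74.676·y = 1897.314701
det = 48.662·74.676 − 164.844·-12.846 = 5751.469536
x = (6927.490051·74.676 − 164.844·1897.314701) / 5751.469536 = 35.565919
y = (48.662·1897.314701 − 6927.490051·-12.846) / 5751.469536 = 31.525450
|P − Q| = √((35.565919 − -25.400)² + (31.525450 − -40.992)²) = 94.739769

94.740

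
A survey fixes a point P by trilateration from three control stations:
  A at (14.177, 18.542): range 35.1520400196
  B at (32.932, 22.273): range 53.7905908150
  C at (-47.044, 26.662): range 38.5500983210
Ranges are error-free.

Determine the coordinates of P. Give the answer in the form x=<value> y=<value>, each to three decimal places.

eq1: (x − 14.177)² + (y − 18.542)² = 35.1520400196²
eq2: (x − 32.932)² + (y − 22.273)² = 53.7905908150²
eq3: (x + 47.044)² + (y − 26.662)² = 38.5500983210²
eq2−eq3, eq2−eq1 (x²,y² cancel):
  -159.952·x + 8.778·y = 2750.714607
  -37.510·x − 7.462·y = 621.951683
det = -159.952·-7.462 − 8.778·-37.510 = 1522.824604
x = (2750.714607·-7.462 − 8.778·621.951683) / 1522.824604 = -17.063898
y = (-159.952·621.951683 − 2750.714607·-37.510) / 1522.824604 = 2.427653

x=-17.064 y=2.428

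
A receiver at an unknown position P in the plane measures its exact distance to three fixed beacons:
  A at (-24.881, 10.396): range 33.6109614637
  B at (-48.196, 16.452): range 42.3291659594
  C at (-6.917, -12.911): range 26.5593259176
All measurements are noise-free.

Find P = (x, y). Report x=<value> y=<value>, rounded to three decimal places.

x=-31.677 y=-22.521

eq1: (x + 24.881)² + (y − 10.396)² = 33.6109614637²
eq2: (x + 48.196)² + (y − 16.452)² = 42.3291659594²
eq3: (x + 6.917)² + (y + 12.911)² = 26.5593259176²
eq3−eq2, eq3−eq1 (x²,y² cancel):
  -82.558·x + 58.726·y = 1292.623412
  -35.928·x + 46.614·y = 88.303230
det = -82.558·46.614 − 58.726·-35.928 = -1738.450884
x = (1292.623412·46.614 − 58.726·88.303230) / -1738.450884 = -31.676853
y = (-82.558·88.303230 − 1292.623412·-35.928) / -1738.450884 = -22.520760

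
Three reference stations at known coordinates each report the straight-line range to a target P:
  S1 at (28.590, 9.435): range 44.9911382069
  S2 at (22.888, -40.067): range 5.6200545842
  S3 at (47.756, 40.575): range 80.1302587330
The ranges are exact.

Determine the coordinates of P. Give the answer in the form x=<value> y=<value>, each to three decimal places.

x=20.753 y=-34.868

eq1: (x − 28.590)² + (y − 9.435)² = 44.9911382069²
eq2: (x − 22.888)² + (y + 40.067)² = 5.6200545842²
eq3: (x − 47.756)² + (y − 40.575)² = 80.1302587330²
eq2−eq3, eq2−eq1 (x²,y² cancel):
  49.736·x + 161.284·y = -4591.532223
  11.404·x + 99.004·y = -3215.435212
det = 49.736·99.004 − 161.284·11.404 = 3084.780208
x = (-4591.532223·99.004 − 161.284·-3215.435212) / 3084.780208 = 20.752920
y = (49.736·-3215.435212 − -4591.532223·11.404) / 3084.780208 = -34.868303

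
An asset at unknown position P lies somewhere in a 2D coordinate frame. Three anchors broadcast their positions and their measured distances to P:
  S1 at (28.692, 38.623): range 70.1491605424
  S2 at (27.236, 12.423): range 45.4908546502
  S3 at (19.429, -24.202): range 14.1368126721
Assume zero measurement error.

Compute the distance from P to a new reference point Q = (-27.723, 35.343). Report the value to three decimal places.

71.328

eq1: (x − 28.692)² + (y − 38.623)² = 70.1491605424²
eq2: (x − 27.236)² + (y − 12.423)² = 45.4908546502²
eq3: (x − 19.429)² + (y + 24.202)² = 14.1368126721²
eq3−eq1, eq3−eq2 (x²,y² cancel):
  18.526·x + 125.650·y = -3369.311104
  15.614·x + 73.250·y = -1936.660604
det = 18.526·73.250 − 125.650·15.614 = -604.869600
x = (-3369.311104·73.250 − 125.650·-1936.660604) / -604.869600 = 5.721288
y = (18.526·-1936.660604 − -3369.311104·15.614) / -604.869600 = -27.658605
|P − Q| = √((5.721288 − -27.723)² + (-27.658605 − 35.343)²) = 71.328274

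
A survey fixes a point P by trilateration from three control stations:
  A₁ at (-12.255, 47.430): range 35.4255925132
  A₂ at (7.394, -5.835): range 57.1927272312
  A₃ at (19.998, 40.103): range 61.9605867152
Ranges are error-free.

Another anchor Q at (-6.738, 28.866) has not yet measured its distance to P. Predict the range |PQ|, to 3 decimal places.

33.685

eq1: (x + 12.255)² + (y − 47.430)² = 35.4255925132²
eq2: (x − 7.394)² + (y + 5.835)² = 57.1927272312²
eq3: (x − 19.998)² + (y − 40.103)² = 61.9605867152²
eq2−eq3, eq2−eq1 (x²,y² cancel):
  25.208·x + 91.876·y = 1351.345894
  -39.298·x + 106.530·y = 4327.106907
det = 25.208·106.530 − 91.876·-39.298 = 6295.951288
x = (1351.345894·106.530 − 91.876·4327.106907) / 6295.951288 = -40.279599
y = (25.208·4327.106907 − 1351.345894·-39.298) / 6295.951288 = 25.759872
|P − Q| = √((-40.279599 − -6.738)² + (25.759872 − 28.866)²) = 33.685114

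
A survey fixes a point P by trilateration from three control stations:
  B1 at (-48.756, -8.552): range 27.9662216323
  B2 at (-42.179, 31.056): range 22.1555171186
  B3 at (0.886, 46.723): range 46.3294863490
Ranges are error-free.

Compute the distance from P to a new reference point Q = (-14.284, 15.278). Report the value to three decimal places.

16.205

eq1: (x + 48.756)² + (y + 8.552)² = 27.9662216323²
eq2: (x + 42.179)² + (y − 31.056)² = 22.1555171186²
eq3: (x − 0.886)² + (y − 46.723)² = 46.3294863490²
eq2−eq3, eq2−eq1 (x²,y² cancel):
  86.130·x + 31.334·y = -2215.273819
  -13.154·x − 79.216·y = -584.501551
det = 86.130·-79.216 − 31.334·-13.154 = -6410.706644
x = (-2215.273819·-79.216 − 31.334·-584.501551) / -6410.706644 = -30.230661
y = (86.130·-584.501551 − -2215.273819·-13.154) / -6410.706644 = 12.398451
|P − Q| = √((-30.230661 − -14.284)² + (12.398451 − 15.278)²) = 16.204562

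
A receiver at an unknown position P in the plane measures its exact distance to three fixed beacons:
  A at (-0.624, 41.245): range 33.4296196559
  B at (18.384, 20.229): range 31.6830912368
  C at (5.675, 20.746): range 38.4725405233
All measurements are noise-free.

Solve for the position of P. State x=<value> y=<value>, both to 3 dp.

eq1: (x + 0.624)² + (y − 41.245)² = 33.4296196559²
eq2: (x − 18.384)² + (y − 20.229)² = 31.6830912368²
eq3: (x − 5.675)² + (y − 20.746)² = 38.4725405233²
eq3−eq1, eq3−eq2 (x²,y² cancel):
  -12.598·x + 40.998·y = 1601.534164
  25.418·x − 1.034·y = 760.899860
det = -12.598·-1.034 − 40.998·25.418 = -1029.060832
x = (1601.534164·-1.034 − 40.998·760.899860) / -1029.060832 = 31.923631
y = (-12.598·760.899860 − 1601.534164·25.418) / -1029.060832 = 48.873313

x=31.924 y=48.873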